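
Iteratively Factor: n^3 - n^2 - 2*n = (n)*(n^2 - n - 2) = n*(n + 1)*(n - 2)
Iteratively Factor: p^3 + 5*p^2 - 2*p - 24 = (p + 4)*(p^2 + p - 6) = (p + 3)*(p + 4)*(p - 2)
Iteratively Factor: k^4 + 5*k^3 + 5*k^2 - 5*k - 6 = (k + 3)*(k^3 + 2*k^2 - k - 2) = (k + 1)*(k + 3)*(k^2 + k - 2) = (k + 1)*(k + 2)*(k + 3)*(k - 1)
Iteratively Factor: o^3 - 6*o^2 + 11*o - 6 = (o - 2)*(o^2 - 4*o + 3) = (o - 2)*(o - 1)*(o - 3)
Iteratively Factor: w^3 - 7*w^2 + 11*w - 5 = (w - 1)*(w^2 - 6*w + 5) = (w - 1)^2*(w - 5)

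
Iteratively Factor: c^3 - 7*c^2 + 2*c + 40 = (c - 4)*(c^2 - 3*c - 10) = (c - 4)*(c + 2)*(c - 5)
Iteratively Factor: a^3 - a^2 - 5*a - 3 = (a - 3)*(a^2 + 2*a + 1) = (a - 3)*(a + 1)*(a + 1)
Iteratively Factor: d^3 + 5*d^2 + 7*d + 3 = (d + 3)*(d^2 + 2*d + 1) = (d + 1)*(d + 3)*(d + 1)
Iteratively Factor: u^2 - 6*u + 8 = (u - 2)*(u - 4)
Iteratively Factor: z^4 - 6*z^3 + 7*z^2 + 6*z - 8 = (z + 1)*(z^3 - 7*z^2 + 14*z - 8) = (z - 4)*(z + 1)*(z^2 - 3*z + 2) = (z - 4)*(z - 1)*(z + 1)*(z - 2)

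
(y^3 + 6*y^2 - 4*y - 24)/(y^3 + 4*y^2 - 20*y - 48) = (y - 2)/(y - 4)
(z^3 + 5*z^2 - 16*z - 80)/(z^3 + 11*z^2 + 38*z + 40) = (z - 4)/(z + 2)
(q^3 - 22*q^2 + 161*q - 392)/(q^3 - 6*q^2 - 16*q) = (q^2 - 14*q + 49)/(q*(q + 2))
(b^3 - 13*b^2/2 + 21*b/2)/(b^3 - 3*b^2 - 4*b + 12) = b*(2*b - 7)/(2*(b^2 - 4))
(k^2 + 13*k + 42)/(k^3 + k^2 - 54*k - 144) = (k + 7)/(k^2 - 5*k - 24)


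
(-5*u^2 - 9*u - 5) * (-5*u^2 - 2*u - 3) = 25*u^4 + 55*u^3 + 58*u^2 + 37*u + 15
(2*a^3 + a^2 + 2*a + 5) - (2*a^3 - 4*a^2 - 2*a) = 5*a^2 + 4*a + 5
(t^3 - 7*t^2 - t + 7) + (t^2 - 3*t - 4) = t^3 - 6*t^2 - 4*t + 3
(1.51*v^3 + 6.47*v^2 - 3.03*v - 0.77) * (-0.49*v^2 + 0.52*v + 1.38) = -0.7399*v^5 - 2.3851*v^4 + 6.9329*v^3 + 7.7303*v^2 - 4.5818*v - 1.0626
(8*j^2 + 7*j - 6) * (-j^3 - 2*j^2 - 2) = -8*j^5 - 23*j^4 - 8*j^3 - 4*j^2 - 14*j + 12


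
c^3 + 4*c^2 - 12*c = c*(c - 2)*(c + 6)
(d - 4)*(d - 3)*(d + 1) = d^3 - 6*d^2 + 5*d + 12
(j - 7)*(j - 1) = j^2 - 8*j + 7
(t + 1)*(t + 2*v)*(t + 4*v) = t^3 + 6*t^2*v + t^2 + 8*t*v^2 + 6*t*v + 8*v^2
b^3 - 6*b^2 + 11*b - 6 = (b - 3)*(b - 2)*(b - 1)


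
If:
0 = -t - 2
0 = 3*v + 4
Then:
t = -2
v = -4/3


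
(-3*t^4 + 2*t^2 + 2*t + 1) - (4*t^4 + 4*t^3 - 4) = -7*t^4 - 4*t^3 + 2*t^2 + 2*t + 5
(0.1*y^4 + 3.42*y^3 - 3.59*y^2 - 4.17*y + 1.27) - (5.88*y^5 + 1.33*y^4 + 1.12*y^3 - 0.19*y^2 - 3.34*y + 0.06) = -5.88*y^5 - 1.23*y^4 + 2.3*y^3 - 3.4*y^2 - 0.83*y + 1.21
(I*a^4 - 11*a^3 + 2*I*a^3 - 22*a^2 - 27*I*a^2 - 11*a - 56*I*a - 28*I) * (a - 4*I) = I*a^5 - 7*a^4 + 2*I*a^4 - 14*a^3 + 17*I*a^3 - 119*a^2 + 32*I*a^2 - 224*a + 16*I*a - 112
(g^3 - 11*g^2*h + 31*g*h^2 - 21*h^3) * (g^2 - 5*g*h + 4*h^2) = g^5 - 16*g^4*h + 90*g^3*h^2 - 220*g^2*h^3 + 229*g*h^4 - 84*h^5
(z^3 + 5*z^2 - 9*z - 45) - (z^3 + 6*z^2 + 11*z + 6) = -z^2 - 20*z - 51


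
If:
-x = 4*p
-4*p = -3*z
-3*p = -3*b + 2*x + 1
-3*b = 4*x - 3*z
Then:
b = 4/15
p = 1/25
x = -4/25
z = 4/75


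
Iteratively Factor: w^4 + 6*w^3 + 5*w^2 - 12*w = (w)*(w^3 + 6*w^2 + 5*w - 12) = w*(w + 4)*(w^2 + 2*w - 3) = w*(w - 1)*(w + 4)*(w + 3)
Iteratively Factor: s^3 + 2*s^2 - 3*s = (s + 3)*(s^2 - s) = (s - 1)*(s + 3)*(s)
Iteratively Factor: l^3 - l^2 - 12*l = (l + 3)*(l^2 - 4*l) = (l - 4)*(l + 3)*(l)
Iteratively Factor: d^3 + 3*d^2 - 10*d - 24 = (d + 2)*(d^2 + d - 12) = (d - 3)*(d + 2)*(d + 4)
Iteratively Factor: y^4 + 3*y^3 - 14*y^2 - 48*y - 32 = (y + 4)*(y^3 - y^2 - 10*y - 8) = (y + 2)*(y + 4)*(y^2 - 3*y - 4) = (y - 4)*(y + 2)*(y + 4)*(y + 1)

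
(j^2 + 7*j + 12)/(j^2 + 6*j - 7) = (j^2 + 7*j + 12)/(j^2 + 6*j - 7)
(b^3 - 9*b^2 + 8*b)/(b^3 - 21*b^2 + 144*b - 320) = b*(b - 1)/(b^2 - 13*b + 40)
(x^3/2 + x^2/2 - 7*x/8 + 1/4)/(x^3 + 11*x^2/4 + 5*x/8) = (4*x^3 + 4*x^2 - 7*x + 2)/(x*(8*x^2 + 22*x + 5))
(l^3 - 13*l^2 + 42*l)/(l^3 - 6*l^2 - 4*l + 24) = l*(l - 7)/(l^2 - 4)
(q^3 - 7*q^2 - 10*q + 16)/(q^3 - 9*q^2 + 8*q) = (q + 2)/q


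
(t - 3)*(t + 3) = t^2 - 9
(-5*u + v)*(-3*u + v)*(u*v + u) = 15*u^3*v + 15*u^3 - 8*u^2*v^2 - 8*u^2*v + u*v^3 + u*v^2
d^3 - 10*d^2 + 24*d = d*(d - 6)*(d - 4)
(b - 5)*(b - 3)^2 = b^3 - 11*b^2 + 39*b - 45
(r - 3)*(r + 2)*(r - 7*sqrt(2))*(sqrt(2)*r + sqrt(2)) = sqrt(2)*r^4 - 14*r^3 - 7*sqrt(2)*r^2 - 6*sqrt(2)*r + 98*r + 84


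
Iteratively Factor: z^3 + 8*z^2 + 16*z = (z)*(z^2 + 8*z + 16) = z*(z + 4)*(z + 4)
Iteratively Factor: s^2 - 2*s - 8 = (s - 4)*(s + 2)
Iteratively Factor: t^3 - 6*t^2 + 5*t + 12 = (t + 1)*(t^2 - 7*t + 12) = (t - 3)*(t + 1)*(t - 4)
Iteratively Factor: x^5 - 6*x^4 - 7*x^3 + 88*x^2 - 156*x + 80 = (x + 4)*(x^4 - 10*x^3 + 33*x^2 - 44*x + 20) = (x - 2)*(x + 4)*(x^3 - 8*x^2 + 17*x - 10) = (x - 2)*(x - 1)*(x + 4)*(x^2 - 7*x + 10) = (x - 2)^2*(x - 1)*(x + 4)*(x - 5)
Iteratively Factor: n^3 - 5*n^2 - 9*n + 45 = (n - 3)*(n^2 - 2*n - 15) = (n - 3)*(n + 3)*(n - 5)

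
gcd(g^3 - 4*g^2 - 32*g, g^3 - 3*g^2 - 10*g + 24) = 1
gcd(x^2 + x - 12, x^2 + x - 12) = x^2 + x - 12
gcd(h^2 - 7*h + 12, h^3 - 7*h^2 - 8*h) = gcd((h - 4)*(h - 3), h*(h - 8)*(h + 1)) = 1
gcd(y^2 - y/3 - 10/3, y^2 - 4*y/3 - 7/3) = 1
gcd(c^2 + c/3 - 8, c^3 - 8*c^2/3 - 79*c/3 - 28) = c + 3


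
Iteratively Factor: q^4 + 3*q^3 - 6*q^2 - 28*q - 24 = (q + 2)*(q^3 + q^2 - 8*q - 12) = (q + 2)^2*(q^2 - q - 6) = (q - 3)*(q + 2)^2*(q + 2)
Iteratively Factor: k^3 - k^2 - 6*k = (k - 3)*(k^2 + 2*k) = (k - 3)*(k + 2)*(k)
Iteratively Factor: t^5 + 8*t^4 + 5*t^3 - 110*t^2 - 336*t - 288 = (t + 4)*(t^4 + 4*t^3 - 11*t^2 - 66*t - 72) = (t - 4)*(t + 4)*(t^3 + 8*t^2 + 21*t + 18) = (t - 4)*(t + 2)*(t + 4)*(t^2 + 6*t + 9) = (t - 4)*(t + 2)*(t + 3)*(t + 4)*(t + 3)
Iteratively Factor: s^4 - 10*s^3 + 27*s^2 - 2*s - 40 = (s - 5)*(s^3 - 5*s^2 + 2*s + 8) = (s - 5)*(s + 1)*(s^2 - 6*s + 8) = (s - 5)*(s - 4)*(s + 1)*(s - 2)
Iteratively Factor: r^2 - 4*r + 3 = (r - 1)*(r - 3)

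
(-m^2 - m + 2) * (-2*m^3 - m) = 2*m^5 + 2*m^4 - 3*m^3 + m^2 - 2*m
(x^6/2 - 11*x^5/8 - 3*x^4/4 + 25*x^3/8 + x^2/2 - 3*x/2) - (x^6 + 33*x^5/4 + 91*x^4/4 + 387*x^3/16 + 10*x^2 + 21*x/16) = -x^6/2 - 77*x^5/8 - 47*x^4/2 - 337*x^3/16 - 19*x^2/2 - 45*x/16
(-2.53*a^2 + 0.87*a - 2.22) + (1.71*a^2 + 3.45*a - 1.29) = -0.82*a^2 + 4.32*a - 3.51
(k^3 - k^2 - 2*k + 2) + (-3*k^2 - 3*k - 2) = k^3 - 4*k^2 - 5*k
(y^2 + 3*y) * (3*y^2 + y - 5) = 3*y^4 + 10*y^3 - 2*y^2 - 15*y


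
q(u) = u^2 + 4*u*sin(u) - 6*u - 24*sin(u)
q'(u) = 4*u*cos(u) + 2*u + 4*sin(u) - 24*cos(u) - 6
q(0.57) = -14.82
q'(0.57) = -20.99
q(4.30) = -1.08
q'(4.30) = 1.66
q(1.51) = -24.71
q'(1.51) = -0.08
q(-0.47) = 14.76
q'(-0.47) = -31.83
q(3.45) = -5.70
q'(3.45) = 9.40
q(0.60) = -15.44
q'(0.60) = -20.37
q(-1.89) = 44.88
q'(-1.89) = -3.67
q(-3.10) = 29.72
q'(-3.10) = 24.00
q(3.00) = -10.69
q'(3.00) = 12.44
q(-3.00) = 32.08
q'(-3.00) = 23.08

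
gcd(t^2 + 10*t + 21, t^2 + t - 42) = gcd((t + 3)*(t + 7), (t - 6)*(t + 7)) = t + 7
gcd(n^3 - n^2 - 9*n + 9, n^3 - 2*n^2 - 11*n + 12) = n^2 + 2*n - 3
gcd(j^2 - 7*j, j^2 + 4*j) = j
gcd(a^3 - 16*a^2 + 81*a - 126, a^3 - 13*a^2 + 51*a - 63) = a^2 - 10*a + 21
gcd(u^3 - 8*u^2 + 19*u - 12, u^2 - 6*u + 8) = u - 4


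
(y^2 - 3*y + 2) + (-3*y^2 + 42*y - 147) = -2*y^2 + 39*y - 145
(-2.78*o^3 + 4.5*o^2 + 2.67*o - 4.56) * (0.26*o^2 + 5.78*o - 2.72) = -0.7228*o^5 - 14.8984*o^4 + 34.2658*o^3 + 2.007*o^2 - 33.6192*o + 12.4032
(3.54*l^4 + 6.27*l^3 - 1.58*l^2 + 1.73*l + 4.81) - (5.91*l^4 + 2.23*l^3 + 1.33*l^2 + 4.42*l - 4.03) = -2.37*l^4 + 4.04*l^3 - 2.91*l^2 - 2.69*l + 8.84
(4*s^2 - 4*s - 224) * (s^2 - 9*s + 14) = 4*s^4 - 40*s^3 - 132*s^2 + 1960*s - 3136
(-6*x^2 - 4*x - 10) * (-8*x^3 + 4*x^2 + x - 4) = 48*x^5 + 8*x^4 + 58*x^3 - 20*x^2 + 6*x + 40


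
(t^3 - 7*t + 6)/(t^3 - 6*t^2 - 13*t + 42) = (t - 1)/(t - 7)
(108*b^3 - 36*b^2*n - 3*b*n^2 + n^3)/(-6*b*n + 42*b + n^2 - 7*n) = (-18*b^2 + 3*b*n + n^2)/(n - 7)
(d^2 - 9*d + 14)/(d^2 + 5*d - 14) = (d - 7)/(d + 7)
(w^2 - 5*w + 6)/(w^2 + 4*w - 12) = (w - 3)/(w + 6)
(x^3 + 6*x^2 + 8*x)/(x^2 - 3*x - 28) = x*(x + 2)/(x - 7)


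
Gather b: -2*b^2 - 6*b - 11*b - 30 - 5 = -2*b^2 - 17*b - 35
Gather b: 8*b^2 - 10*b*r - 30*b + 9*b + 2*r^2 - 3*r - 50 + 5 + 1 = 8*b^2 + b*(-10*r - 21) + 2*r^2 - 3*r - 44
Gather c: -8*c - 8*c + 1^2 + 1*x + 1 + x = -16*c + 2*x + 2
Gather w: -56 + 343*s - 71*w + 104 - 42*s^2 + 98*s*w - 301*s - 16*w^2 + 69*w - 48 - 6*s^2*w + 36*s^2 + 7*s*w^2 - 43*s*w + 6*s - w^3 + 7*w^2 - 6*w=-6*s^2 + 48*s - w^3 + w^2*(7*s - 9) + w*(-6*s^2 + 55*s - 8)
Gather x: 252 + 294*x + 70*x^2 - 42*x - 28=70*x^2 + 252*x + 224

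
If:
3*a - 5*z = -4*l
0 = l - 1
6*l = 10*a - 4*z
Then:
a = 23/19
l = 1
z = 29/19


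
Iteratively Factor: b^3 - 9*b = (b - 3)*(b^2 + 3*b) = (b - 3)*(b + 3)*(b)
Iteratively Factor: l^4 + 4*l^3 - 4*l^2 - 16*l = (l)*(l^3 + 4*l^2 - 4*l - 16) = l*(l - 2)*(l^2 + 6*l + 8) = l*(l - 2)*(l + 2)*(l + 4)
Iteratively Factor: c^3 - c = (c - 1)*(c^2 + c) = c*(c - 1)*(c + 1)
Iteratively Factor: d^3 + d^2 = (d)*(d^2 + d) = d^2*(d + 1)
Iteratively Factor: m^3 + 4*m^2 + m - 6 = (m - 1)*(m^2 + 5*m + 6) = (m - 1)*(m + 3)*(m + 2)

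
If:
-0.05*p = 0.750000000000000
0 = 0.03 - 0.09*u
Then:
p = -15.00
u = 0.33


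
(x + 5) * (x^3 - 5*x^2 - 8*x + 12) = x^4 - 33*x^2 - 28*x + 60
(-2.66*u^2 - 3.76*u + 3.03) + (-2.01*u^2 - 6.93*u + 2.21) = -4.67*u^2 - 10.69*u + 5.24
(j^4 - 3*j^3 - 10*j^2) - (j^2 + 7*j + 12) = j^4 - 3*j^3 - 11*j^2 - 7*j - 12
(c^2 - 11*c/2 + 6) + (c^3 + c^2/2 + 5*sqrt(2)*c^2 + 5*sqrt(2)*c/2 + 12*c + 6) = c^3 + 3*c^2/2 + 5*sqrt(2)*c^2 + 5*sqrt(2)*c/2 + 13*c/2 + 12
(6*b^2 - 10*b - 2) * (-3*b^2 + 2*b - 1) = -18*b^4 + 42*b^3 - 20*b^2 + 6*b + 2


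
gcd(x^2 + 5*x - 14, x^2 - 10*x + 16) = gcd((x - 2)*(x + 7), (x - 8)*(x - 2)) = x - 2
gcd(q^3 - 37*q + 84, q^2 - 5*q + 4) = q - 4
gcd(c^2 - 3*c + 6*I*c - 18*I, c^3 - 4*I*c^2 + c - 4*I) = 1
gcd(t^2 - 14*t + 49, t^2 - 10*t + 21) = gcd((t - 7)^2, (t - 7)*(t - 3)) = t - 7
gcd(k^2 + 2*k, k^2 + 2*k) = k^2 + 2*k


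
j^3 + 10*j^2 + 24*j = j*(j + 4)*(j + 6)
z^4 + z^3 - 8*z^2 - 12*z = z*(z - 3)*(z + 2)^2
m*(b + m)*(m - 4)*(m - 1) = b*m^3 - 5*b*m^2 + 4*b*m + m^4 - 5*m^3 + 4*m^2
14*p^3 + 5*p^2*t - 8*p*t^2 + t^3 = (-7*p + t)*(-2*p + t)*(p + t)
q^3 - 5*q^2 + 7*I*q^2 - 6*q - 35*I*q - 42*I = (q - 6)*(q + 1)*(q + 7*I)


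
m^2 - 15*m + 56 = (m - 8)*(m - 7)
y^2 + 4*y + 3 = (y + 1)*(y + 3)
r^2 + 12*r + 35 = (r + 5)*(r + 7)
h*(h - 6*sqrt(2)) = h^2 - 6*sqrt(2)*h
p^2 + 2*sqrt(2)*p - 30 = (p - 3*sqrt(2))*(p + 5*sqrt(2))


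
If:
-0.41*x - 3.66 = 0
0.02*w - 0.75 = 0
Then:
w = 37.50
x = -8.93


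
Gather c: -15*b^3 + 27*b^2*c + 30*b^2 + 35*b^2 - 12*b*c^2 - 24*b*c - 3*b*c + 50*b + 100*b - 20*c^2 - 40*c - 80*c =-15*b^3 + 65*b^2 + 150*b + c^2*(-12*b - 20) + c*(27*b^2 - 27*b - 120)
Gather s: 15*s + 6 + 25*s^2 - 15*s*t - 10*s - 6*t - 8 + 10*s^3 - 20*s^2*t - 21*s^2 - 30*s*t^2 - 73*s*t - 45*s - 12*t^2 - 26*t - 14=10*s^3 + s^2*(4 - 20*t) + s*(-30*t^2 - 88*t - 40) - 12*t^2 - 32*t - 16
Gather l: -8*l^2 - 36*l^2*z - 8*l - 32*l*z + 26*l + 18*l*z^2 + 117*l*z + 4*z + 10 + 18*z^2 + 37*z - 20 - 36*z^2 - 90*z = l^2*(-36*z - 8) + l*(18*z^2 + 85*z + 18) - 18*z^2 - 49*z - 10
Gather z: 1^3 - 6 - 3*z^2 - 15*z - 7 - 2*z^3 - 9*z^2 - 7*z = -2*z^3 - 12*z^2 - 22*z - 12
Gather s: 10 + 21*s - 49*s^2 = -49*s^2 + 21*s + 10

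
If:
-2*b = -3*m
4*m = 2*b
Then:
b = 0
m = 0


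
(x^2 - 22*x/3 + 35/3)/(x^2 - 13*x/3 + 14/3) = (x - 5)/(x - 2)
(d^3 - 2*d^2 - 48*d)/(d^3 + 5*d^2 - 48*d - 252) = d*(d - 8)/(d^2 - d - 42)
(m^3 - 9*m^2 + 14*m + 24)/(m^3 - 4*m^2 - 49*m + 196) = (m^2 - 5*m - 6)/(m^2 - 49)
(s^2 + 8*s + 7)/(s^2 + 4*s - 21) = (s + 1)/(s - 3)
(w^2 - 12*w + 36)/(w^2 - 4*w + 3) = (w^2 - 12*w + 36)/(w^2 - 4*w + 3)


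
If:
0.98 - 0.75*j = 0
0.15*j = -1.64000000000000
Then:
No Solution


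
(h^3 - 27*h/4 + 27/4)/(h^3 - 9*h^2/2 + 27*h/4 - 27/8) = 2*(h + 3)/(2*h - 3)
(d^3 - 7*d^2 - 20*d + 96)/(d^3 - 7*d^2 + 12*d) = (d^2 - 4*d - 32)/(d*(d - 4))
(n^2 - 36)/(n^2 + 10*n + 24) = (n - 6)/(n + 4)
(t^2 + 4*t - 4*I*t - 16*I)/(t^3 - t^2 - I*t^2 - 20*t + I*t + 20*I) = (t - 4*I)/(t^2 - t*(5 + I) + 5*I)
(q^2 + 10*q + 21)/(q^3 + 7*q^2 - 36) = (q + 7)/(q^2 + 4*q - 12)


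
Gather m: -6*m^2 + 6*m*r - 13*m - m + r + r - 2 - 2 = -6*m^2 + m*(6*r - 14) + 2*r - 4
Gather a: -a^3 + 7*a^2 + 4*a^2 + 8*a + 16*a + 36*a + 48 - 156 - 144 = -a^3 + 11*a^2 + 60*a - 252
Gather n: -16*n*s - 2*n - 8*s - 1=n*(-16*s - 2) - 8*s - 1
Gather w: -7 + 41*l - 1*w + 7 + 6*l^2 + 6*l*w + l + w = 6*l^2 + 6*l*w + 42*l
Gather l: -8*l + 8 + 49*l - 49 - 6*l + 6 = 35*l - 35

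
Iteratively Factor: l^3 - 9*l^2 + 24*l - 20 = (l - 2)*(l^2 - 7*l + 10) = (l - 5)*(l - 2)*(l - 2)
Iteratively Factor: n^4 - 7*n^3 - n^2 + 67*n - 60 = (n + 3)*(n^3 - 10*n^2 + 29*n - 20) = (n - 4)*(n + 3)*(n^2 - 6*n + 5) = (n - 4)*(n - 1)*(n + 3)*(n - 5)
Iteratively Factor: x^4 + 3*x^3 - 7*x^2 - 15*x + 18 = (x + 3)*(x^3 - 7*x + 6) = (x - 1)*(x + 3)*(x^2 + x - 6) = (x - 1)*(x + 3)^2*(x - 2)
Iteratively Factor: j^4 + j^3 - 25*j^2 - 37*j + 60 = (j - 1)*(j^3 + 2*j^2 - 23*j - 60) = (j - 1)*(j + 3)*(j^2 - j - 20) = (j - 1)*(j + 3)*(j + 4)*(j - 5)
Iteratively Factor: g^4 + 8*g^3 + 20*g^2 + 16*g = (g + 2)*(g^3 + 6*g^2 + 8*g) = g*(g + 2)*(g^2 + 6*g + 8) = g*(g + 2)^2*(g + 4)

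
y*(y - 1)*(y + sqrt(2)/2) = y^3 - y^2 + sqrt(2)*y^2/2 - sqrt(2)*y/2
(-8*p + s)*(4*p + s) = -32*p^2 - 4*p*s + s^2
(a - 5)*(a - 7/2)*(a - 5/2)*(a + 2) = a^4 - 9*a^3 + 67*a^2/4 + 135*a/4 - 175/2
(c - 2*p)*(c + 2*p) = c^2 - 4*p^2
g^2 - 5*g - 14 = (g - 7)*(g + 2)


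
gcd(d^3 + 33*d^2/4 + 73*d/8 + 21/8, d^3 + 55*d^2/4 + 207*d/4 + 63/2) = d^2 + 31*d/4 + 21/4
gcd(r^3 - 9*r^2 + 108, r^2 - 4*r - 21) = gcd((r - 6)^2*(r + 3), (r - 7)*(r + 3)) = r + 3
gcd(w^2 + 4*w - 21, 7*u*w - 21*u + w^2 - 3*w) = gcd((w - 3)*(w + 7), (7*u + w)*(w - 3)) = w - 3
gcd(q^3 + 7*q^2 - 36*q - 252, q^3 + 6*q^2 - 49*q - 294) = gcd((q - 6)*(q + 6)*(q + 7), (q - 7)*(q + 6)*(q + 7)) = q^2 + 13*q + 42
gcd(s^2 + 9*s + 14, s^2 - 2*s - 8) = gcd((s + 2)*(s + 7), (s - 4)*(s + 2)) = s + 2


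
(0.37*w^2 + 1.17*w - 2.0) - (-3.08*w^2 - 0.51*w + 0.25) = 3.45*w^2 + 1.68*w - 2.25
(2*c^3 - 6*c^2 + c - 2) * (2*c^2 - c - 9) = 4*c^5 - 14*c^4 - 10*c^3 + 49*c^2 - 7*c + 18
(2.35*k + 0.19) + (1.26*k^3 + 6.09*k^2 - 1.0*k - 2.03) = 1.26*k^3 + 6.09*k^2 + 1.35*k - 1.84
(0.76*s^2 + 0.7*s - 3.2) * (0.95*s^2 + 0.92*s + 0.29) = 0.722*s^4 + 1.3642*s^3 - 2.1756*s^2 - 2.741*s - 0.928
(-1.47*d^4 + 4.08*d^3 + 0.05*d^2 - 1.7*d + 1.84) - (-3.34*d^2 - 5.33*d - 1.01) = -1.47*d^4 + 4.08*d^3 + 3.39*d^2 + 3.63*d + 2.85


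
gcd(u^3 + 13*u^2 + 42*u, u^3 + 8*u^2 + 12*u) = u^2 + 6*u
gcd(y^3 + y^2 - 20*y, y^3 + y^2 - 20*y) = y^3 + y^2 - 20*y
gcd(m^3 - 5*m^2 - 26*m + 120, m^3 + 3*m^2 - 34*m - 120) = m^2 - m - 30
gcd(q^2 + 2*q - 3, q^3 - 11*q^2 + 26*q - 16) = q - 1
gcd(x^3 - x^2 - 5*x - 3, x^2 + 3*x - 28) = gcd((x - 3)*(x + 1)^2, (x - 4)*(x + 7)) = 1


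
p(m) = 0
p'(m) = 0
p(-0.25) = 0.00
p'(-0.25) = 0.00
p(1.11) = 0.00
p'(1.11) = 0.00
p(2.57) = 0.00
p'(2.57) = 0.00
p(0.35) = 0.00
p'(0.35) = 0.00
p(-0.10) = 0.00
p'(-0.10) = 0.00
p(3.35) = 0.00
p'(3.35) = 0.00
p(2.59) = 0.00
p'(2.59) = 0.00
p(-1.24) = 0.00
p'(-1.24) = 0.00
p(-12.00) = 0.00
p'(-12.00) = 0.00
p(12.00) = 0.00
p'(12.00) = 0.00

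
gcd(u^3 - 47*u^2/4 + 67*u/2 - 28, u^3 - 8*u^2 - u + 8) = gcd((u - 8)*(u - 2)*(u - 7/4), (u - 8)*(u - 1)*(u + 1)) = u - 8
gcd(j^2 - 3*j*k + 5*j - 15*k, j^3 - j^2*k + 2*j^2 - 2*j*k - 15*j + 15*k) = j + 5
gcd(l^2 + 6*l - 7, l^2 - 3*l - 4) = 1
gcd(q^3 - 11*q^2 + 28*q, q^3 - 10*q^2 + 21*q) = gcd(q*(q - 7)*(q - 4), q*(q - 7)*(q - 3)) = q^2 - 7*q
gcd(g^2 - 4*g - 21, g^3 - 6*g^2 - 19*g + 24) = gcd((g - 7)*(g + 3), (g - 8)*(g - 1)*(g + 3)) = g + 3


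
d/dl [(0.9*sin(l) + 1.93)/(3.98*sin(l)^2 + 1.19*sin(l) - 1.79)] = (-15.3628*sin(l) + 1.791*cos(2*l) - 5.6987)*cos(l)/(3.98*sin(l)^2 + 1.19*sin(l) - 1.79)^2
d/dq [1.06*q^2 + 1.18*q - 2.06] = 2.12*q + 1.18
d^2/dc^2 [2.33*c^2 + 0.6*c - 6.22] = 4.66000000000000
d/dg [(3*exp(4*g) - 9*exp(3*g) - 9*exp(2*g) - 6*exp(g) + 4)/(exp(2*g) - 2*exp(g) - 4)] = (6*exp(5*g) - 27*exp(4*g) - 12*exp(3*g) + 132*exp(2*g) + 64*exp(g) + 32)*exp(g)/(exp(4*g) - 4*exp(3*g) - 4*exp(2*g) + 16*exp(g) + 16)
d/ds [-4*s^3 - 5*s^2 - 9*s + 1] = -12*s^2 - 10*s - 9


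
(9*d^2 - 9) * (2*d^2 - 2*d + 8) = 18*d^4 - 18*d^3 + 54*d^2 + 18*d - 72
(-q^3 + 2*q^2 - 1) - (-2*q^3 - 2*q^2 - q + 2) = q^3 + 4*q^2 + q - 3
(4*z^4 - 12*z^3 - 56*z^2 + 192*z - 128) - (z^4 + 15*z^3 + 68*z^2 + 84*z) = 3*z^4 - 27*z^3 - 124*z^2 + 108*z - 128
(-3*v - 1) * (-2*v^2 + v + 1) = 6*v^3 - v^2 - 4*v - 1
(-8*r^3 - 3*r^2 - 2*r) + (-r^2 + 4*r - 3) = -8*r^3 - 4*r^2 + 2*r - 3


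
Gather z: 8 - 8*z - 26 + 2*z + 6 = -6*z - 12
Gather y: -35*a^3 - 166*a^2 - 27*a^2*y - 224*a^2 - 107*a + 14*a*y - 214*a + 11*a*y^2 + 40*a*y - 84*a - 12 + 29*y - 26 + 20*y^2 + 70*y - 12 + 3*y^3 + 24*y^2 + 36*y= -35*a^3 - 390*a^2 - 405*a + 3*y^3 + y^2*(11*a + 44) + y*(-27*a^2 + 54*a + 135) - 50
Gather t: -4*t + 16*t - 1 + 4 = 12*t + 3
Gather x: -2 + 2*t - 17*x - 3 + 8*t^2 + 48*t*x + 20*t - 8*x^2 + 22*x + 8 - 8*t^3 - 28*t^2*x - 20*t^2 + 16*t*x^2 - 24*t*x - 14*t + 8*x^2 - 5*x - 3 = -8*t^3 - 12*t^2 + 16*t*x^2 + 8*t + x*(-28*t^2 + 24*t)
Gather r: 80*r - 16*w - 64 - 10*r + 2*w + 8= 70*r - 14*w - 56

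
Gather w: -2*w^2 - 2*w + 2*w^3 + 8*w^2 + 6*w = 2*w^3 + 6*w^2 + 4*w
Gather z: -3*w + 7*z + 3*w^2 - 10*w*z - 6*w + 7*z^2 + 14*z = 3*w^2 - 9*w + 7*z^2 + z*(21 - 10*w)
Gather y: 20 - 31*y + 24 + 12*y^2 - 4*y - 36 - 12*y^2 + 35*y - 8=0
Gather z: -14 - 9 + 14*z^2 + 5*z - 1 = 14*z^2 + 5*z - 24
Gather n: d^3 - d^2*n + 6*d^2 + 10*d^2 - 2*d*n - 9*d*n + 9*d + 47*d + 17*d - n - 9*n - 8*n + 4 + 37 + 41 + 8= d^3 + 16*d^2 + 73*d + n*(-d^2 - 11*d - 18) + 90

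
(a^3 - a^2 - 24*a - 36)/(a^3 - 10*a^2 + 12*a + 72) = (a + 3)/(a - 6)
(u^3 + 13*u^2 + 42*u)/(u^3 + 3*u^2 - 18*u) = (u + 7)/(u - 3)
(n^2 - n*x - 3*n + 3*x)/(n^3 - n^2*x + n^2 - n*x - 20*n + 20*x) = (n - 3)/(n^2 + n - 20)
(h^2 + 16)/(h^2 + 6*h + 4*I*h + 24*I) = (h - 4*I)/(h + 6)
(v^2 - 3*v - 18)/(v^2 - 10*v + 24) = (v + 3)/(v - 4)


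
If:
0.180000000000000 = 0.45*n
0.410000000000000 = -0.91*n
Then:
No Solution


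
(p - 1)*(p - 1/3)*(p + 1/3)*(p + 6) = p^4 + 5*p^3 - 55*p^2/9 - 5*p/9 + 2/3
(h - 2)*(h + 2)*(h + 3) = h^3 + 3*h^2 - 4*h - 12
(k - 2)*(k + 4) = k^2 + 2*k - 8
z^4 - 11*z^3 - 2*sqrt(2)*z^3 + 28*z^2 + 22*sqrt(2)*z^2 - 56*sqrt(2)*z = z*(z - 7)*(z - 4)*(z - 2*sqrt(2))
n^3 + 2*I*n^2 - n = n*(n + I)^2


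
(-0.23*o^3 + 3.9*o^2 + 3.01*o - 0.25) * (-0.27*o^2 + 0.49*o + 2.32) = 0.0621*o^5 - 1.1657*o^4 + 0.5647*o^3 + 10.5904*o^2 + 6.8607*o - 0.58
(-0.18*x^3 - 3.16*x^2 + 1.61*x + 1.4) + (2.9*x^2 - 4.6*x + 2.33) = -0.18*x^3 - 0.26*x^2 - 2.99*x + 3.73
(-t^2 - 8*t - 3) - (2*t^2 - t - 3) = -3*t^2 - 7*t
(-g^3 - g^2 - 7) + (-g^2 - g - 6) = -g^3 - 2*g^2 - g - 13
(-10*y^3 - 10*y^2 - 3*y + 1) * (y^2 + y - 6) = -10*y^5 - 20*y^4 + 47*y^3 + 58*y^2 + 19*y - 6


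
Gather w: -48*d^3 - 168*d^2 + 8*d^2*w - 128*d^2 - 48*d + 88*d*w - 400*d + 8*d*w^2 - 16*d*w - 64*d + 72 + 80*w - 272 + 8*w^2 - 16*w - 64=-48*d^3 - 296*d^2 - 512*d + w^2*(8*d + 8) + w*(8*d^2 + 72*d + 64) - 264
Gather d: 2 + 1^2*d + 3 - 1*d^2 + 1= -d^2 + d + 6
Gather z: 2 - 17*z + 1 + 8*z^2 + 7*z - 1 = 8*z^2 - 10*z + 2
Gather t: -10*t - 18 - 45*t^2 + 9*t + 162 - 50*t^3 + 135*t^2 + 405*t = -50*t^3 + 90*t^2 + 404*t + 144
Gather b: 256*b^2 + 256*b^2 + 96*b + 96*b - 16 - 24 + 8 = 512*b^2 + 192*b - 32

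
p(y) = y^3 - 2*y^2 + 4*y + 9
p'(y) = 3*y^2 - 4*y + 4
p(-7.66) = -588.45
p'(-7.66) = 210.67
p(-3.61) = -78.55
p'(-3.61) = 57.54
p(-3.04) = -49.74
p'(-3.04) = 43.88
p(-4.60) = -149.06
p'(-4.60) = 85.88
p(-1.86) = -11.79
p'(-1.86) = 21.82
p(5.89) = 167.51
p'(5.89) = 84.52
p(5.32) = 124.24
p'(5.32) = 67.63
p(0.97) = 11.91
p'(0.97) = 2.94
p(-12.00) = -2055.00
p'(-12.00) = 484.00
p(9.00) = 612.00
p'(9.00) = 211.00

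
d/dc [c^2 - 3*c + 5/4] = 2*c - 3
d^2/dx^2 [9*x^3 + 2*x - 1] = 54*x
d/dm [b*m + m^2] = b + 2*m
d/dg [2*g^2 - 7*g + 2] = 4*g - 7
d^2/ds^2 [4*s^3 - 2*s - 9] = 24*s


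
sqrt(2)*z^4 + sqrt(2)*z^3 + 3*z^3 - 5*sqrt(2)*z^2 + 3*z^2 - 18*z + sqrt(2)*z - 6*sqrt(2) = (z - 2)*(z + 3)*(z + sqrt(2))*(sqrt(2)*z + 1)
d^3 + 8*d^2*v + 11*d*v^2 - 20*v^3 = (d - v)*(d + 4*v)*(d + 5*v)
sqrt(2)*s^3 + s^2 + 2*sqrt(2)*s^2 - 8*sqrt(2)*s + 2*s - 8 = (s - 2)*(s + 4)*(sqrt(2)*s + 1)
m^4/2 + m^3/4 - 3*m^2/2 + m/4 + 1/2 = (m/2 + 1)*(m - 1)^2*(m + 1/2)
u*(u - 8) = u^2 - 8*u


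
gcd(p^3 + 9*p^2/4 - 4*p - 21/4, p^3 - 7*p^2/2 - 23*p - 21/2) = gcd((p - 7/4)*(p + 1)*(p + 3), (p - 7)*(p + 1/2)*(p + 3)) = p + 3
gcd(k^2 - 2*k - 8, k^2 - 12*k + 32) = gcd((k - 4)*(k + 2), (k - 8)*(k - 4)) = k - 4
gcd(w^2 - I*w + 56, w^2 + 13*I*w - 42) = w + 7*I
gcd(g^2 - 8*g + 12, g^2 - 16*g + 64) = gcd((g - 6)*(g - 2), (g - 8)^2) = 1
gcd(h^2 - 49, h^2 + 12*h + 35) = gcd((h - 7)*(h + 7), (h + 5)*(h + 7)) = h + 7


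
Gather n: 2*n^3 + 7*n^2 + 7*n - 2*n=2*n^3 + 7*n^2 + 5*n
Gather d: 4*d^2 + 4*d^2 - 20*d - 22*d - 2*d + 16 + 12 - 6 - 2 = 8*d^2 - 44*d + 20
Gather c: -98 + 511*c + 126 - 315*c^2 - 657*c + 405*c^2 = 90*c^2 - 146*c + 28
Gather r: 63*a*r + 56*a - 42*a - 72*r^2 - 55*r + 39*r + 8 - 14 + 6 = 14*a - 72*r^2 + r*(63*a - 16)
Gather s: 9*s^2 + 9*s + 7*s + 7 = 9*s^2 + 16*s + 7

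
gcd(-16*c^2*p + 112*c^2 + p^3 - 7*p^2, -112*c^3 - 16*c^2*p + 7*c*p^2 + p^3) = -16*c^2 + p^2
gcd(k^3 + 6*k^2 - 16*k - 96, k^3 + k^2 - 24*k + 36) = k + 6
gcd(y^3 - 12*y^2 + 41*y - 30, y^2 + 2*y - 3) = y - 1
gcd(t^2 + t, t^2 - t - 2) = t + 1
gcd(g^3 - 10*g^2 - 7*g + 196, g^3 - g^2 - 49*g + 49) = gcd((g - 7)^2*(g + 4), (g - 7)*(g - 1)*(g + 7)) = g - 7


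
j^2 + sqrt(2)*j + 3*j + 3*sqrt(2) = (j + 3)*(j + sqrt(2))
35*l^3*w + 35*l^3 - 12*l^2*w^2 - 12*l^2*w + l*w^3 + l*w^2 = (-7*l + w)*(-5*l + w)*(l*w + l)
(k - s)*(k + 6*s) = k^2 + 5*k*s - 6*s^2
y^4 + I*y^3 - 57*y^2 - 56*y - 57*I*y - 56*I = (y - 8)*(y + 1)*(y + 7)*(y + I)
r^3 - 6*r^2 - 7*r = r*(r - 7)*(r + 1)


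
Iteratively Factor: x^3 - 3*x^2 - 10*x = (x + 2)*(x^2 - 5*x) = x*(x + 2)*(x - 5)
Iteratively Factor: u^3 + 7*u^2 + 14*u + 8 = (u + 1)*(u^2 + 6*u + 8) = (u + 1)*(u + 2)*(u + 4)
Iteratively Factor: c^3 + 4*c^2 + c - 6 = (c - 1)*(c^2 + 5*c + 6) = (c - 1)*(c + 3)*(c + 2)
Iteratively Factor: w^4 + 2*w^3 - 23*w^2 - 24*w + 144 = (w + 4)*(w^3 - 2*w^2 - 15*w + 36) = (w - 3)*(w + 4)*(w^2 + w - 12) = (w - 3)^2*(w + 4)*(w + 4)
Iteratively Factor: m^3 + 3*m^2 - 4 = (m + 2)*(m^2 + m - 2) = (m - 1)*(m + 2)*(m + 2)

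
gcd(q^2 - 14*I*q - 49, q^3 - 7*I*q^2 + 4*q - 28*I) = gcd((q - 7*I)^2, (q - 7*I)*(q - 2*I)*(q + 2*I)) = q - 7*I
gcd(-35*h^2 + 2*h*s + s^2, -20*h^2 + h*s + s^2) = 1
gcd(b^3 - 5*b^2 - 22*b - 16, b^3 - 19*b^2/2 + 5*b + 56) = b^2 - 6*b - 16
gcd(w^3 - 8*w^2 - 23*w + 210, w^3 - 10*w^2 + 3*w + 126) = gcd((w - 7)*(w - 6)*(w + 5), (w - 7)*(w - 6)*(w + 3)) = w^2 - 13*w + 42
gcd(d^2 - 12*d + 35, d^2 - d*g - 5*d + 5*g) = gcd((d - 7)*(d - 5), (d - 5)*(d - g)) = d - 5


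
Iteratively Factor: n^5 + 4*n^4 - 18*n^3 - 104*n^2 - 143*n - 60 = (n + 4)*(n^4 - 18*n^2 - 32*n - 15) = (n + 1)*(n + 4)*(n^3 - n^2 - 17*n - 15) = (n - 5)*(n + 1)*(n + 4)*(n^2 + 4*n + 3) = (n - 5)*(n + 1)*(n + 3)*(n + 4)*(n + 1)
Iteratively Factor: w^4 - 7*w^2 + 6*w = (w - 1)*(w^3 + w^2 - 6*w) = (w - 1)*(w + 3)*(w^2 - 2*w) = (w - 2)*(w - 1)*(w + 3)*(w)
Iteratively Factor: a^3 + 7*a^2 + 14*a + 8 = (a + 1)*(a^2 + 6*a + 8) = (a + 1)*(a + 4)*(a + 2)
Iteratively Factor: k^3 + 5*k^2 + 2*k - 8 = (k - 1)*(k^2 + 6*k + 8) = (k - 1)*(k + 2)*(k + 4)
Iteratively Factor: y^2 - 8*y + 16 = (y - 4)*(y - 4)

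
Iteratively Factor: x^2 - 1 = (x + 1)*(x - 1)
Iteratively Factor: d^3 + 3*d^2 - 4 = (d - 1)*(d^2 + 4*d + 4) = (d - 1)*(d + 2)*(d + 2)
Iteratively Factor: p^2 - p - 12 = (p + 3)*(p - 4)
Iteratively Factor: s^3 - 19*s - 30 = (s - 5)*(s^2 + 5*s + 6) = (s - 5)*(s + 2)*(s + 3)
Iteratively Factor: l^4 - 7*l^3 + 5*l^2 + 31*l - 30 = (l - 5)*(l^3 - 2*l^2 - 5*l + 6) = (l - 5)*(l - 3)*(l^2 + l - 2) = (l - 5)*(l - 3)*(l + 2)*(l - 1)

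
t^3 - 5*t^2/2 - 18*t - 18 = (t - 6)*(t + 3/2)*(t + 2)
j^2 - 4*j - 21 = (j - 7)*(j + 3)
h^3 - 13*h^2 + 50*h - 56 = (h - 7)*(h - 4)*(h - 2)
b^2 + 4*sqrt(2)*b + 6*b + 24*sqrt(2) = (b + 6)*(b + 4*sqrt(2))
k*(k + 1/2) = k^2 + k/2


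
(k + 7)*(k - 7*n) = k^2 - 7*k*n + 7*k - 49*n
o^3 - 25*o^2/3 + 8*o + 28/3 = (o - 7)*(o - 2)*(o + 2/3)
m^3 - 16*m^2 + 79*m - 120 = (m - 8)*(m - 5)*(m - 3)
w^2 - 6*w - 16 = (w - 8)*(w + 2)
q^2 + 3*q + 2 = (q + 1)*(q + 2)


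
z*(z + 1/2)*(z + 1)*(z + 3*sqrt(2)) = z^4 + 3*z^3/2 + 3*sqrt(2)*z^3 + z^2/2 + 9*sqrt(2)*z^2/2 + 3*sqrt(2)*z/2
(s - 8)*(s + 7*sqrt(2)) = s^2 - 8*s + 7*sqrt(2)*s - 56*sqrt(2)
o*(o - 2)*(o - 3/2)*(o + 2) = o^4 - 3*o^3/2 - 4*o^2 + 6*o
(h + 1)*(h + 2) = h^2 + 3*h + 2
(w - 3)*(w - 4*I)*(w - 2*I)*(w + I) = w^4 - 3*w^3 - 5*I*w^3 - 2*w^2 + 15*I*w^2 + 6*w - 8*I*w + 24*I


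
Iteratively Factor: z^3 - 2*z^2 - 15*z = (z)*(z^2 - 2*z - 15) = z*(z + 3)*(z - 5)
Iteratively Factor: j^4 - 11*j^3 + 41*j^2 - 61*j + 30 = (j - 1)*(j^3 - 10*j^2 + 31*j - 30) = (j - 5)*(j - 1)*(j^2 - 5*j + 6) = (j - 5)*(j - 2)*(j - 1)*(j - 3)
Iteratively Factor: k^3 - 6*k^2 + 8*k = (k - 2)*(k^2 - 4*k) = (k - 4)*(k - 2)*(k)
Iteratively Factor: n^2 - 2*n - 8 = (n - 4)*(n + 2)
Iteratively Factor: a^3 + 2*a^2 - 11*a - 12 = (a + 4)*(a^2 - 2*a - 3) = (a - 3)*(a + 4)*(a + 1)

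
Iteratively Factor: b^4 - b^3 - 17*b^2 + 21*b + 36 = (b - 3)*(b^3 + 2*b^2 - 11*b - 12) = (b - 3)*(b + 1)*(b^2 + b - 12) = (b - 3)^2*(b + 1)*(b + 4)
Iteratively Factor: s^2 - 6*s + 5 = (s - 5)*(s - 1)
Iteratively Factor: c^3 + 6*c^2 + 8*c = (c + 4)*(c^2 + 2*c) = (c + 2)*(c + 4)*(c)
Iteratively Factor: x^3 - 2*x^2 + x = (x)*(x^2 - 2*x + 1) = x*(x - 1)*(x - 1)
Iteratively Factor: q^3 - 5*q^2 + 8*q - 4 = (q - 2)*(q^2 - 3*q + 2) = (q - 2)*(q - 1)*(q - 2)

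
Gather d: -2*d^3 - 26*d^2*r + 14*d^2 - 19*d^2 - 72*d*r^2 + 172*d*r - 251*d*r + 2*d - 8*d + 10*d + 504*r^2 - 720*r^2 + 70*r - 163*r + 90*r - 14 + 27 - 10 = -2*d^3 + d^2*(-26*r - 5) + d*(-72*r^2 - 79*r + 4) - 216*r^2 - 3*r + 3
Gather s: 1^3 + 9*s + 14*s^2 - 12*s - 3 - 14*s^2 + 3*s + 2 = 0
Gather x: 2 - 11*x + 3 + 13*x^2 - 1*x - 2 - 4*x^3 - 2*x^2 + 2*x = -4*x^3 + 11*x^2 - 10*x + 3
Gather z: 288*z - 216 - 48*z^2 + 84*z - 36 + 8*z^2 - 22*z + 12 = -40*z^2 + 350*z - 240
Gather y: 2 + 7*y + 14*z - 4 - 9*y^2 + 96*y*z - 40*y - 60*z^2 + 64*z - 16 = -9*y^2 + y*(96*z - 33) - 60*z^2 + 78*z - 18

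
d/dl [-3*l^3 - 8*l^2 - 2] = l*(-9*l - 16)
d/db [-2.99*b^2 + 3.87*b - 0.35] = 3.87 - 5.98*b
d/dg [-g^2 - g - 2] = -2*g - 1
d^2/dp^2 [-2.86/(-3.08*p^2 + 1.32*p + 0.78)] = (54.262208*p^2 - 23.255232*p - 2.86*(6.16*p - 1.32)*(12.32*p - 2.64) - 13.741728)/(-3.08*p^2 + 1.32*p + 0.78)^3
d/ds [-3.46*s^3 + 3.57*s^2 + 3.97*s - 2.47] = -10.38*s^2 + 7.14*s + 3.97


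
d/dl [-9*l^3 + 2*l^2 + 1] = l*(4 - 27*l)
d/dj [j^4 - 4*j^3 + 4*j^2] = 4*j*(j^2 - 3*j + 2)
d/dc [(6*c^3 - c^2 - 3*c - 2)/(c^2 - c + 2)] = 2*(3*c^4 - 6*c^3 + 20*c^2 - 4)/(c^4 - 2*c^3 + 5*c^2 - 4*c + 4)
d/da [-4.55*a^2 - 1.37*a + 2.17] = -9.1*a - 1.37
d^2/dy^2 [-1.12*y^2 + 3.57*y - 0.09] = -2.24000000000000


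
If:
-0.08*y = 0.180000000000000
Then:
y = -2.25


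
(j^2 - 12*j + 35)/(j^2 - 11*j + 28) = (j - 5)/(j - 4)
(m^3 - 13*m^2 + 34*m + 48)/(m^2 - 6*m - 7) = (m^2 - 14*m + 48)/(m - 7)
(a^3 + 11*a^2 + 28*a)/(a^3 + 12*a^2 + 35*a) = (a + 4)/(a + 5)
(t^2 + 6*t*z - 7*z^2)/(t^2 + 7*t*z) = (t - z)/t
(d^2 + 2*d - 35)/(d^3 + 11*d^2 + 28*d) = (d - 5)/(d*(d + 4))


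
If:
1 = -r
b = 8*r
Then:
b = -8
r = -1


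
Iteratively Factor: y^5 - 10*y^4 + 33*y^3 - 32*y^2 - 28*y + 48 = (y - 3)*(y^4 - 7*y^3 + 12*y^2 + 4*y - 16) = (y - 3)*(y - 2)*(y^3 - 5*y^2 + 2*y + 8) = (y - 3)*(y - 2)^2*(y^2 - 3*y - 4) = (y - 3)*(y - 2)^2*(y + 1)*(y - 4)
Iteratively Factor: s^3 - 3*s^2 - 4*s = (s)*(s^2 - 3*s - 4) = s*(s - 4)*(s + 1)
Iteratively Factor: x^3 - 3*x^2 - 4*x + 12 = (x - 3)*(x^2 - 4) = (x - 3)*(x - 2)*(x + 2)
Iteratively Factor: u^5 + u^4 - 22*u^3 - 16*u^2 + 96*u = (u + 4)*(u^4 - 3*u^3 - 10*u^2 + 24*u) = (u - 4)*(u + 4)*(u^3 + u^2 - 6*u) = (u - 4)*(u + 3)*(u + 4)*(u^2 - 2*u) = u*(u - 4)*(u + 3)*(u + 4)*(u - 2)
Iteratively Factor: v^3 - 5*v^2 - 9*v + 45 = (v - 3)*(v^2 - 2*v - 15) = (v - 3)*(v + 3)*(v - 5)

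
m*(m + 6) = m^2 + 6*m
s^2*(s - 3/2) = s^3 - 3*s^2/2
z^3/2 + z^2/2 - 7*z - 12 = (z/2 + 1)*(z - 4)*(z + 3)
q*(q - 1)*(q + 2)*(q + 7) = q^4 + 8*q^3 + 5*q^2 - 14*q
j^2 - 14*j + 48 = (j - 8)*(j - 6)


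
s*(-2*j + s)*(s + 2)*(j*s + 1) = -2*j^2*s^3 - 4*j^2*s^2 + j*s^4 + 2*j*s^3 - 2*j*s^2 - 4*j*s + s^3 + 2*s^2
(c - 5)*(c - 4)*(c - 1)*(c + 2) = c^4 - 8*c^3 + 9*c^2 + 38*c - 40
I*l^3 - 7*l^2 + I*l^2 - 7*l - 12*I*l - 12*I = (l + 3*I)*(l + 4*I)*(I*l + I)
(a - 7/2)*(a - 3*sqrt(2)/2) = a^2 - 7*a/2 - 3*sqrt(2)*a/2 + 21*sqrt(2)/4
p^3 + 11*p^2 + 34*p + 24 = (p + 1)*(p + 4)*(p + 6)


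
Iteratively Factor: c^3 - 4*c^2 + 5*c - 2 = (c - 1)*(c^2 - 3*c + 2) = (c - 1)^2*(c - 2)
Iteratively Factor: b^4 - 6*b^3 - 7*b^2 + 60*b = (b)*(b^3 - 6*b^2 - 7*b + 60) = b*(b - 5)*(b^2 - b - 12) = b*(b - 5)*(b + 3)*(b - 4)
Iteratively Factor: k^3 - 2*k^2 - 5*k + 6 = (k + 2)*(k^2 - 4*k + 3) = (k - 1)*(k + 2)*(k - 3)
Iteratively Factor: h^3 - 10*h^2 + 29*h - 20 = (h - 4)*(h^2 - 6*h + 5) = (h - 5)*(h - 4)*(h - 1)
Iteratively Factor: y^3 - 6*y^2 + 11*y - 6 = (y - 2)*(y^2 - 4*y + 3) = (y - 3)*(y - 2)*(y - 1)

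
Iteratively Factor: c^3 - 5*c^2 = (c - 5)*(c^2) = c*(c - 5)*(c)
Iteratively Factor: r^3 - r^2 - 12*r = (r + 3)*(r^2 - 4*r) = (r - 4)*(r + 3)*(r)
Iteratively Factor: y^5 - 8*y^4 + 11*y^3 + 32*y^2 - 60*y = (y - 2)*(y^4 - 6*y^3 - y^2 + 30*y) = (y - 3)*(y - 2)*(y^3 - 3*y^2 - 10*y) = (y - 3)*(y - 2)*(y + 2)*(y^2 - 5*y) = y*(y - 3)*(y - 2)*(y + 2)*(y - 5)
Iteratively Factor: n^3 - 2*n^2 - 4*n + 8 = (n - 2)*(n^2 - 4) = (n - 2)*(n + 2)*(n - 2)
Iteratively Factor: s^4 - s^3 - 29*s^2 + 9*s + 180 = (s - 3)*(s^3 + 2*s^2 - 23*s - 60) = (s - 3)*(s + 4)*(s^2 - 2*s - 15) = (s - 5)*(s - 3)*(s + 4)*(s + 3)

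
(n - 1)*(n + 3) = n^2 + 2*n - 3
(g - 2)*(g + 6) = g^2 + 4*g - 12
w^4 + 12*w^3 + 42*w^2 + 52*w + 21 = (w + 1)^2*(w + 3)*(w + 7)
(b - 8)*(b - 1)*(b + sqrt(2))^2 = b^4 - 9*b^3 + 2*sqrt(2)*b^3 - 18*sqrt(2)*b^2 + 10*b^2 - 18*b + 16*sqrt(2)*b + 16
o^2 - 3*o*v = o*(o - 3*v)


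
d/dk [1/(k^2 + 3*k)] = (-2*k - 3)/(k^2*(k + 3)^2)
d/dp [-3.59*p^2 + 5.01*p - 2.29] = 5.01 - 7.18*p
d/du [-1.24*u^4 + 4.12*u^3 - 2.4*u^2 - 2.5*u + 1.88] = -4.96*u^3 + 12.36*u^2 - 4.8*u - 2.5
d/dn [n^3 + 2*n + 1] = 3*n^2 + 2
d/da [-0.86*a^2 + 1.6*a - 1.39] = 1.6 - 1.72*a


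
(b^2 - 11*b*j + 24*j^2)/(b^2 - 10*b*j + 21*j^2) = (b - 8*j)/(b - 7*j)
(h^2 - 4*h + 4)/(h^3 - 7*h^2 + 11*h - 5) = (h^2 - 4*h + 4)/(h^3 - 7*h^2 + 11*h - 5)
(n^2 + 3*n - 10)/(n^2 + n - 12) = (n^2 + 3*n - 10)/(n^2 + n - 12)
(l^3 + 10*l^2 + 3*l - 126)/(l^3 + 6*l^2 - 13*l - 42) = (l + 6)/(l + 2)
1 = 1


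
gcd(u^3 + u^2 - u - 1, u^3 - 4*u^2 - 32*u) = 1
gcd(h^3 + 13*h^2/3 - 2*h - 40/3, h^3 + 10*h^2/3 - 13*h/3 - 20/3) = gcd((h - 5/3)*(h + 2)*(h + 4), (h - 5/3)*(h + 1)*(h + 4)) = h^2 + 7*h/3 - 20/3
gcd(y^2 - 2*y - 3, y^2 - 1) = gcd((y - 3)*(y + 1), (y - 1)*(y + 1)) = y + 1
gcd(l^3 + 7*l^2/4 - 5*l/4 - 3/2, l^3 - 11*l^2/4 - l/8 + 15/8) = l^2 - l/4 - 3/4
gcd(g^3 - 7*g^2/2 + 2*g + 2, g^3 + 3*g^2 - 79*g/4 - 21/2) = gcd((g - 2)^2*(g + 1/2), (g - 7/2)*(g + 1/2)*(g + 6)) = g + 1/2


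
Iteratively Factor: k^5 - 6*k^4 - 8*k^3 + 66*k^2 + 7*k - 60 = (k - 4)*(k^4 - 2*k^3 - 16*k^2 + 2*k + 15) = (k - 5)*(k - 4)*(k^3 + 3*k^2 - k - 3) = (k - 5)*(k - 4)*(k + 3)*(k^2 - 1) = (k - 5)*(k - 4)*(k - 1)*(k + 3)*(k + 1)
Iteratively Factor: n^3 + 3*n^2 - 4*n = (n - 1)*(n^2 + 4*n) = n*(n - 1)*(n + 4)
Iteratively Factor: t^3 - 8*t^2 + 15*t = (t)*(t^2 - 8*t + 15) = t*(t - 5)*(t - 3)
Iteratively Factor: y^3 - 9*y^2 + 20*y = (y - 5)*(y^2 - 4*y) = (y - 5)*(y - 4)*(y)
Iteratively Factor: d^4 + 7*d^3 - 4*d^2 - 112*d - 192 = (d + 4)*(d^3 + 3*d^2 - 16*d - 48) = (d - 4)*(d + 4)*(d^2 + 7*d + 12) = (d - 4)*(d + 3)*(d + 4)*(d + 4)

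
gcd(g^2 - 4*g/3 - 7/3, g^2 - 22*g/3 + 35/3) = g - 7/3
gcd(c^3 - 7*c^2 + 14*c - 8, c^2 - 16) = c - 4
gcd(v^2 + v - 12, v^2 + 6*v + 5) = 1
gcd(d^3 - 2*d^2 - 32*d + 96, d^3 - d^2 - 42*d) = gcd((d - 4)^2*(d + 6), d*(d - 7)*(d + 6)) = d + 6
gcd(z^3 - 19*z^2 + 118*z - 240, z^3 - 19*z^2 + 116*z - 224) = z - 8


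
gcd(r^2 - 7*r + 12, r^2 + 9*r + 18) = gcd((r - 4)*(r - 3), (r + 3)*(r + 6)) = 1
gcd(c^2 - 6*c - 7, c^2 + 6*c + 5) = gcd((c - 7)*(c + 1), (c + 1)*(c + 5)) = c + 1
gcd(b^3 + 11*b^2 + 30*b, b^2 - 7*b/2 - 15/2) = 1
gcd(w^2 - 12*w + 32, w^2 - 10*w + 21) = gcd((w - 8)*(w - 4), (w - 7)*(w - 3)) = 1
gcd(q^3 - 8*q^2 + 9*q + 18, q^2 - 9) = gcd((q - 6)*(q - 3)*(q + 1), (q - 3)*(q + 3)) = q - 3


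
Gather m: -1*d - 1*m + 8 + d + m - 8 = 0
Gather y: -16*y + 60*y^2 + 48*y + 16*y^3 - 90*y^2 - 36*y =16*y^3 - 30*y^2 - 4*y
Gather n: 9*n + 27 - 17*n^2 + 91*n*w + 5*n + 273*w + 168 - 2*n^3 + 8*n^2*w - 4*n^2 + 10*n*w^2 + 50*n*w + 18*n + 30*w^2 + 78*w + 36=-2*n^3 + n^2*(8*w - 21) + n*(10*w^2 + 141*w + 32) + 30*w^2 + 351*w + 231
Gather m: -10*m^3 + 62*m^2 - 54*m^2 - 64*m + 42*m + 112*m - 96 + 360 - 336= -10*m^3 + 8*m^2 + 90*m - 72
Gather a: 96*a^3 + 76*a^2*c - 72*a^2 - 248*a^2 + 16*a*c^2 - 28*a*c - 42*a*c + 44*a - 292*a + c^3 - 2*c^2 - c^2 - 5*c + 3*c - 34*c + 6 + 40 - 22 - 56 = 96*a^3 + a^2*(76*c - 320) + a*(16*c^2 - 70*c - 248) + c^3 - 3*c^2 - 36*c - 32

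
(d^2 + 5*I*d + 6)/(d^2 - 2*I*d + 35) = (d^2 + 5*I*d + 6)/(d^2 - 2*I*d + 35)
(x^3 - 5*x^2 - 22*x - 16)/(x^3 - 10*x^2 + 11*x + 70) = (x^2 - 7*x - 8)/(x^2 - 12*x + 35)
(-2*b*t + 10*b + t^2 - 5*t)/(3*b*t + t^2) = (-2*b*t + 10*b + t^2 - 5*t)/(t*(3*b + t))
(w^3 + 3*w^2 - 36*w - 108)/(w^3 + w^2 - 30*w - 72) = (w + 6)/(w + 4)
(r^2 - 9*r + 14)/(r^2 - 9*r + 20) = (r^2 - 9*r + 14)/(r^2 - 9*r + 20)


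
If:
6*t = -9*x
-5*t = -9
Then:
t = 9/5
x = -6/5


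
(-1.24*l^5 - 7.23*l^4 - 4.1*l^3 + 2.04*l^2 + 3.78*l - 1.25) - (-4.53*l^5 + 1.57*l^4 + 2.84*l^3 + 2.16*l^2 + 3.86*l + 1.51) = 3.29*l^5 - 8.8*l^4 - 6.94*l^3 - 0.12*l^2 - 0.0800000000000001*l - 2.76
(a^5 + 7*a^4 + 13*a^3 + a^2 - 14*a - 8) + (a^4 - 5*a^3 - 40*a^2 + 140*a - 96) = a^5 + 8*a^4 + 8*a^3 - 39*a^2 + 126*a - 104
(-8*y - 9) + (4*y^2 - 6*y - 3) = 4*y^2 - 14*y - 12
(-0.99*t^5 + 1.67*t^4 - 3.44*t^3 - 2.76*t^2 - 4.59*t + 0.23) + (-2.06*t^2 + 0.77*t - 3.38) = -0.99*t^5 + 1.67*t^4 - 3.44*t^3 - 4.82*t^2 - 3.82*t - 3.15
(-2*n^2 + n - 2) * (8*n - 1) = -16*n^3 + 10*n^2 - 17*n + 2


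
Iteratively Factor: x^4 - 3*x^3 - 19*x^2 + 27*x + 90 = (x - 5)*(x^3 + 2*x^2 - 9*x - 18) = (x - 5)*(x - 3)*(x^2 + 5*x + 6) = (x - 5)*(x - 3)*(x + 3)*(x + 2)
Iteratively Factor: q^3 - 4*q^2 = (q - 4)*(q^2) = q*(q - 4)*(q)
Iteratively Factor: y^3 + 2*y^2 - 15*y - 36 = (y + 3)*(y^2 - y - 12) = (y + 3)^2*(y - 4)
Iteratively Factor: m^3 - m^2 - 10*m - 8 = (m + 1)*(m^2 - 2*m - 8) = (m - 4)*(m + 1)*(m + 2)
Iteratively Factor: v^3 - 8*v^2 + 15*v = (v - 3)*(v^2 - 5*v) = v*(v - 3)*(v - 5)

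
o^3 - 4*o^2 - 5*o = o*(o - 5)*(o + 1)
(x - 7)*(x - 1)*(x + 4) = x^3 - 4*x^2 - 25*x + 28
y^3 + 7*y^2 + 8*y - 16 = (y - 1)*(y + 4)^2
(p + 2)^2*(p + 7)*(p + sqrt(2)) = p^4 + sqrt(2)*p^3 + 11*p^3 + 11*sqrt(2)*p^2 + 32*p^2 + 28*p + 32*sqrt(2)*p + 28*sqrt(2)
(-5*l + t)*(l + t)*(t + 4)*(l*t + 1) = -5*l^3*t^2 - 20*l^3*t - 4*l^2*t^3 - 16*l^2*t^2 - 5*l^2*t - 20*l^2 + l*t^4 + 4*l*t^3 - 4*l*t^2 - 16*l*t + t^3 + 4*t^2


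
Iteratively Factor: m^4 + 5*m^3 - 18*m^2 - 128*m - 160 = (m + 4)*(m^3 + m^2 - 22*m - 40) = (m - 5)*(m + 4)*(m^2 + 6*m + 8) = (m - 5)*(m + 4)^2*(m + 2)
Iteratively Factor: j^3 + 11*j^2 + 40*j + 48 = (j + 4)*(j^2 + 7*j + 12) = (j + 3)*(j + 4)*(j + 4)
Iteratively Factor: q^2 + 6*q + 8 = (q + 2)*(q + 4)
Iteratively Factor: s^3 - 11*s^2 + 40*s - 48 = (s - 4)*(s^2 - 7*s + 12) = (s - 4)*(s - 3)*(s - 4)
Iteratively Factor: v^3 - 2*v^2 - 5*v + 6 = (v - 1)*(v^2 - v - 6) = (v - 1)*(v + 2)*(v - 3)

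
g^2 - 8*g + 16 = (g - 4)^2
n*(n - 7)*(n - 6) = n^3 - 13*n^2 + 42*n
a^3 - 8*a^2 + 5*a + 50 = (a - 5)^2*(a + 2)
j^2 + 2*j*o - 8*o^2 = (j - 2*o)*(j + 4*o)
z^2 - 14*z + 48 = (z - 8)*(z - 6)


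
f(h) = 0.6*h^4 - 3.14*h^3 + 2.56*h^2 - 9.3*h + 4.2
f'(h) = 2.4*h^3 - 9.42*h^2 + 5.12*h - 9.3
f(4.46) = -27.52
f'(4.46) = 39.08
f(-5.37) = 1113.15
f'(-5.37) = -680.09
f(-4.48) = 621.27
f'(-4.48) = -437.10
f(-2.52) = 118.34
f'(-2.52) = -120.43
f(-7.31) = 3148.77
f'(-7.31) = -1487.58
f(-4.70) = 723.25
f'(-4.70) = -490.63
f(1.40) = -10.11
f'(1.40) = -14.01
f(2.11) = -21.63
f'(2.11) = -17.89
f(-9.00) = 6520.92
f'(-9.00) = -2568.00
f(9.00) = 1775.40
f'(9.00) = 1023.36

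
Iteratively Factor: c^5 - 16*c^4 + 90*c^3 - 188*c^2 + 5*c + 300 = (c + 1)*(c^4 - 17*c^3 + 107*c^2 - 295*c + 300) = (c - 4)*(c + 1)*(c^3 - 13*c^2 + 55*c - 75) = (c - 5)*(c - 4)*(c + 1)*(c^2 - 8*c + 15) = (c - 5)*(c - 4)*(c - 3)*(c + 1)*(c - 5)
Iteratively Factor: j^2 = (j)*(j)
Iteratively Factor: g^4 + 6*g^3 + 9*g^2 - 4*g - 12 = (g + 3)*(g^3 + 3*g^2 - 4) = (g + 2)*(g + 3)*(g^2 + g - 2) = (g - 1)*(g + 2)*(g + 3)*(g + 2)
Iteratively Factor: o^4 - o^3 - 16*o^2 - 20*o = (o - 5)*(o^3 + 4*o^2 + 4*o) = o*(o - 5)*(o^2 + 4*o + 4) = o*(o - 5)*(o + 2)*(o + 2)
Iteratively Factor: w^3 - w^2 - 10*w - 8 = (w + 2)*(w^2 - 3*w - 4) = (w - 4)*(w + 2)*(w + 1)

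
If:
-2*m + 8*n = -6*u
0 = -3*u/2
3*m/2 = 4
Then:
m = 8/3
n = 2/3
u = 0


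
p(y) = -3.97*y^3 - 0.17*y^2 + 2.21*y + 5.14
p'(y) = -11.91*y^2 - 0.34*y + 2.21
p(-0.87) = 5.70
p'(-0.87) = -6.51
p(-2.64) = 71.17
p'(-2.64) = -79.90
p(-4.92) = 462.96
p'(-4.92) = -284.42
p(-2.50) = 60.58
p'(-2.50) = -71.38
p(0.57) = 5.61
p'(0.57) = -1.85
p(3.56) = -168.27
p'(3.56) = -149.94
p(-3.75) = 203.82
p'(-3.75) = -164.00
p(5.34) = -592.43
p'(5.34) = -339.23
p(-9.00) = 2865.61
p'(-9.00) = -959.44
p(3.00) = -96.95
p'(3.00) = -106.00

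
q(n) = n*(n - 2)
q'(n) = 2*n - 2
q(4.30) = 9.89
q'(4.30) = 6.60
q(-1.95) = 7.70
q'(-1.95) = -5.90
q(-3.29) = 17.40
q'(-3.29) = -8.58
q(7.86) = 46.06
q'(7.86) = 13.72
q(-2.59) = 11.89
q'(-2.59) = -7.18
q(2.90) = 2.61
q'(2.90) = 3.80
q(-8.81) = 95.24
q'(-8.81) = -19.62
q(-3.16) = 16.31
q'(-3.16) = -8.32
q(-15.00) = 255.00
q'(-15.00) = -32.00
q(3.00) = 3.00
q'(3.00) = 4.00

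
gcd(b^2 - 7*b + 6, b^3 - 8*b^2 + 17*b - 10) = b - 1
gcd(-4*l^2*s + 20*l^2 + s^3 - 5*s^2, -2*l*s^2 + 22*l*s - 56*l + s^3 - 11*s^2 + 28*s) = -2*l + s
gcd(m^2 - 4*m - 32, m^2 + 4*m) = m + 4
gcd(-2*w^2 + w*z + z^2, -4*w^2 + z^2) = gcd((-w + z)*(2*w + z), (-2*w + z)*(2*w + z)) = 2*w + z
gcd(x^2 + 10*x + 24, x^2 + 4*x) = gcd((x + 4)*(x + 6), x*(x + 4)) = x + 4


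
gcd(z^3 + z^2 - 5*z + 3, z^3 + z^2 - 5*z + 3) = z^3 + z^2 - 5*z + 3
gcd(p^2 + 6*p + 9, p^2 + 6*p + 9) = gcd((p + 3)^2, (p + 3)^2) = p^2 + 6*p + 9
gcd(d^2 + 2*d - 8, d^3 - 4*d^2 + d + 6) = d - 2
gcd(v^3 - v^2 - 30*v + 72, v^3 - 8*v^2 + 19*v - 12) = v^2 - 7*v + 12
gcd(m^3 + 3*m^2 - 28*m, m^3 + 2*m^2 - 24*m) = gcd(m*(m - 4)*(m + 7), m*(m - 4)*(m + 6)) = m^2 - 4*m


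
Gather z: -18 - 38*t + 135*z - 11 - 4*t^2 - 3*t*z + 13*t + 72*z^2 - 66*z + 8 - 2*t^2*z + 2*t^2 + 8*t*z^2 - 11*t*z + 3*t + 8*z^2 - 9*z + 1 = -2*t^2 - 22*t + z^2*(8*t + 80) + z*(-2*t^2 - 14*t + 60) - 20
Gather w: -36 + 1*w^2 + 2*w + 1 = w^2 + 2*w - 35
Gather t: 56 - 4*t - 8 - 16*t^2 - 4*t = -16*t^2 - 8*t + 48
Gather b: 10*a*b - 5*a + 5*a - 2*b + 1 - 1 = b*(10*a - 2)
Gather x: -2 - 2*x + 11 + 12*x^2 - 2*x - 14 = 12*x^2 - 4*x - 5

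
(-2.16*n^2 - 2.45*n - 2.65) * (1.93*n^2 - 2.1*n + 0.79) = -4.1688*n^4 - 0.1925*n^3 - 1.6759*n^2 + 3.6295*n - 2.0935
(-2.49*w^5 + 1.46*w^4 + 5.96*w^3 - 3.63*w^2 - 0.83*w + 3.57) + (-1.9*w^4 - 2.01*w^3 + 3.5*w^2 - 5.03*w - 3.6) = -2.49*w^5 - 0.44*w^4 + 3.95*w^3 - 0.13*w^2 - 5.86*w - 0.0300000000000002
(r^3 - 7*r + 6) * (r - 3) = r^4 - 3*r^3 - 7*r^2 + 27*r - 18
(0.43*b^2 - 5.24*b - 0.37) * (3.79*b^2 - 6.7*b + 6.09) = 1.6297*b^4 - 22.7406*b^3 + 36.3244*b^2 - 29.4326*b - 2.2533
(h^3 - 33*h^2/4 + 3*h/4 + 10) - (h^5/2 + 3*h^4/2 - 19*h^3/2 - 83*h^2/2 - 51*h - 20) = -h^5/2 - 3*h^4/2 + 21*h^3/2 + 133*h^2/4 + 207*h/4 + 30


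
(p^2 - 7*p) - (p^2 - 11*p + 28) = 4*p - 28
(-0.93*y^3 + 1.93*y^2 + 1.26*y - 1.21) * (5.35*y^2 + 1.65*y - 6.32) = -4.9755*y^5 + 8.791*y^4 + 15.8031*y^3 - 16.5921*y^2 - 9.9597*y + 7.6472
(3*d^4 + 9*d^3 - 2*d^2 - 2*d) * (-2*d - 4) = -6*d^5 - 30*d^4 - 32*d^3 + 12*d^2 + 8*d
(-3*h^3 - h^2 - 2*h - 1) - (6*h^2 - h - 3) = -3*h^3 - 7*h^2 - h + 2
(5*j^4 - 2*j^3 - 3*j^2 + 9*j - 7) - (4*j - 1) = 5*j^4 - 2*j^3 - 3*j^2 + 5*j - 6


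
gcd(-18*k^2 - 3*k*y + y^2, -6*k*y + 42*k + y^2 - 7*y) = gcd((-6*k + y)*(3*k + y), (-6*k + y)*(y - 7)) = -6*k + y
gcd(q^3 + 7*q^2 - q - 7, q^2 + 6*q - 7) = q^2 + 6*q - 7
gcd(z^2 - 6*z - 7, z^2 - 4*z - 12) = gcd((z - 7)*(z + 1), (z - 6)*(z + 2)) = 1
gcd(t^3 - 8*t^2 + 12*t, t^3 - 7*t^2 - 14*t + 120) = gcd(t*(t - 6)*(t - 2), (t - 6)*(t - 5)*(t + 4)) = t - 6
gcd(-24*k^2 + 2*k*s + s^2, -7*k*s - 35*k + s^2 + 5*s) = 1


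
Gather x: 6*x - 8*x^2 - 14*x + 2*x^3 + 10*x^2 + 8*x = 2*x^3 + 2*x^2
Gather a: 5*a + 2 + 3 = 5*a + 5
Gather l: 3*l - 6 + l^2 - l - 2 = l^2 + 2*l - 8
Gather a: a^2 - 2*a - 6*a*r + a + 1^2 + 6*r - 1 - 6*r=a^2 + a*(-6*r - 1)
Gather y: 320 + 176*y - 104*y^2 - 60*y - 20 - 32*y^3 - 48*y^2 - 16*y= -32*y^3 - 152*y^2 + 100*y + 300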